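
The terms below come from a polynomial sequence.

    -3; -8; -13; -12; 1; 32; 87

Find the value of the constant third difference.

D1: -5, -5, 1, 13, 31, 55
D2: 0, 6, 12, 18, 24
D3: 6, 6, 6, 6

6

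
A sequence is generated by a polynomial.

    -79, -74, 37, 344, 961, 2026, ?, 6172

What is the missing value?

Using the first 6 terms:
First differences: 5  111  307  617  1065
Second differences: 106  196  310  448
Third differences: 90  114  138
Fourth differences: 24  24
Constant fourth difference = 24.
Extend forward: 138 + 24 = 162;  448 + 162 = 610;  1065 + 610 = 1675;  2026 + 1675 = 3701

3701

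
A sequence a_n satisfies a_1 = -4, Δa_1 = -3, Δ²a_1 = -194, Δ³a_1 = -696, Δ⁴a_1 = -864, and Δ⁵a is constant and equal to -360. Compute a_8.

Build the table forward from the leading diagonal:
Δ⁵: -360  -360  -360  -360  -360  -360  -360  -360
Δ⁴: -864  -1224  -1584  -1944  -2304  -2664  -3024  -3384
Δ³: -696  -1560  -2784  -4368  -6312  -8616  -11280  -14304
Δ²: -194  -890  -2450  -5234  -9602  -15914  -24530  -35810
Δ: -3  -197  -1087  -3537  -8771  -18373  -34287  -58817
a: -4  -7  -204  -1291  -4828  -13599  -31972  -66259

-66259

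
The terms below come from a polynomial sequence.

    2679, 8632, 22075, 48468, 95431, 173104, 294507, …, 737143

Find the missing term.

475900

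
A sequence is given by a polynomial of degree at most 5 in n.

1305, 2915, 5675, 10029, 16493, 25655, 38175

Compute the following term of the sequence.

54785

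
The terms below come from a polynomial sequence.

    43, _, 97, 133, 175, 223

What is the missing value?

Using the last 4 terms:
First differences: 36, 42, 48
Second differences: 6, 6
Constant second difference = 6.
Extend backward: 36 − 6 = 30;  97 − 30 = 67

67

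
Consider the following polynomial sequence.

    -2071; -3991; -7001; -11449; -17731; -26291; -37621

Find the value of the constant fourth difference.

First differences: -1920, -3010, -4448, -6282, -8560, -11330
Second differences: -1090, -1438, -1834, -2278, -2770
Third differences: -348, -396, -444, -492
Fourth differences: -48, -48, -48

-48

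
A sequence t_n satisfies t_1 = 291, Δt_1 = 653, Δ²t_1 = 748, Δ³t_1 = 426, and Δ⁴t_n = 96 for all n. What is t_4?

4920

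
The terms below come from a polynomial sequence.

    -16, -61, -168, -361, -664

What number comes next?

-1101

-45  -107  -193  -303
-62  -86  -110
-24  -24
Third differences constant at -24.
-110 − 24 = -134;  -303 − 134 = -437;  -664 − 437 = -1101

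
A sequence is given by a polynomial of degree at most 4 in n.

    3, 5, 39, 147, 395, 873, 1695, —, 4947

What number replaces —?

2999

Using the first 7 terms:
Δ: 2  34  108  248  478  822
Δ²: 32  74  140  230  344
Δ³: 42  66  90  114
Δ⁴: 24  24  24
Constant fourth difference = 24.
Extend forward: 114 + 24 = 138;  344 + 138 = 482;  822 + 482 = 1304;  1695 + 1304 = 2999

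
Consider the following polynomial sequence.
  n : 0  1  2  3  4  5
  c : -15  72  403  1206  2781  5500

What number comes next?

9807

D1: 87  331  803  1575  2719
D2: 244  472  772  1144
D3: 228  300  372
D4: 72  72
The fourth differences are constant (72).
372 + 72 = 444;  1144 + 444 = 1588;  2719 + 1588 = 4307;  5500 + 4307 = 9807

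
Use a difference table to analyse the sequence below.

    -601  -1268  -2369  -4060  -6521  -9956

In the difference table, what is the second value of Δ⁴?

First differences: -667, -1101, -1691, -2461, -3435
Second differences: -434, -590, -770, -974
Third differences: -156, -180, -204
Fourth differences: -24, -24

-24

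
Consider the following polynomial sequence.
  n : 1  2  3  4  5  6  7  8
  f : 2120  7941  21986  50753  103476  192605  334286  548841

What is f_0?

5821  14045  28767  52723  89129  141681  214555
8224  14722  23956  36406  52552  72874
6498  9234  12450  16146  20322
2736  3216  3696  4176
480  480  480
The fifth differences are constant at 480.
Work back: 2736 − 480 = 2256;  6498 − 2256 = 4242;  8224 − 4242 = 3982;  5821 − 3982 = 1839;  2120 − 1839 = 281

281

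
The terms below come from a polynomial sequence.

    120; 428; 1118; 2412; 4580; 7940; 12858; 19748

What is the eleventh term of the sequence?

Δ: 308  690  1294  2168  3360  4918  6890
Δ²: 382  604  874  1192  1558  1972
Δ³: 222  270  318  366  414
Δ⁴: 48  48  48  48
The fourth differences are constant (48).
414 + 48 = 462;  1972 + 462 = 2434;  6890 + 2434 = 9324;  19748 + 9324 = 29072
462 + 48 = 510;  2434 + 510 = 2944;  9324 + 2944 = 12268;  29072 + 12268 = 41340
510 + 48 = 558;  2944 + 558 = 3502;  12268 + 3502 = 15770;  41340 + 15770 = 57110

57110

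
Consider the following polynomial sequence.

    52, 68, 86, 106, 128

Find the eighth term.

D1: 16, 18, 20, 22
D2: 2, 2, 2
The second differences are constant (2).
22 + 2 = 24;  128 + 24 = 152
24 + 2 = 26;  152 + 26 = 178
26 + 2 = 28;  178 + 28 = 206

206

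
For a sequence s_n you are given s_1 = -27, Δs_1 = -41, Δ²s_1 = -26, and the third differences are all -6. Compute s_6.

-552

Build the table forward from the leading diagonal:
Δ³: -6, -6, -6, -6, -6, -6
Δ²: -26, -32, -38, -44, -50, -56
Δ: -41, -67, -99, -137, -181, -231
s: -27, -68, -135, -234, -371, -552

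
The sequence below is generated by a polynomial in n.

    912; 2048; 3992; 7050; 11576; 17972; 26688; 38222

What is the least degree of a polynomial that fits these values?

4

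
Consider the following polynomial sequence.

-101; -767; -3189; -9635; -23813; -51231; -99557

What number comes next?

-178979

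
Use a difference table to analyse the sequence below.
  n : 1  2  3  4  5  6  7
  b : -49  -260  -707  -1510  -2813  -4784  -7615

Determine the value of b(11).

-211  -447  -803  -1303  -1971  -2831
-236  -356  -500  -668  -860
-120  -144  -168  -192
-24  -24  -24
Fourth differences constant at -24.
-192 − 24 = -216;  -860 − 216 = -1076;  -2831 − 1076 = -3907;  -7615 − 3907 = -11522
-216 − 24 = -240;  -1076 − 240 = -1316;  -3907 − 1316 = -5223;  -11522 − 5223 = -16745
-240 − 24 = -264;  -1316 − 264 = -1580;  -5223 − 1580 = -6803;  -16745 − 6803 = -23548
-264 − 24 = -288;  -1580 − 288 = -1868;  -6803 − 1868 = -8671;  -23548 − 8671 = -32219

-32219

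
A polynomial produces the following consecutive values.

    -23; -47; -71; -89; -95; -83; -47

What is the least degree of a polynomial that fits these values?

3

-24, -24, -18, -6, 12, 36
0, 6, 12, 18, 24
6, 6, 6, 6
The third differences are constant, so the polynomial has degree 3.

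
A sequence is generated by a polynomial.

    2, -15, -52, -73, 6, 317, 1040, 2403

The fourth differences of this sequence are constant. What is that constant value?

48

First differences: -17, -37, -21, 79, 311, 723, 1363
Second differences: -20, 16, 100, 232, 412, 640
Third differences: 36, 84, 132, 180, 228
Fourth differences: 48, 48, 48, 48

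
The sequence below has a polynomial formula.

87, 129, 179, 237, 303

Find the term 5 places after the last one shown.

753

Δ: 42 , 50 , 58 , 66
Δ²: 8 , 8 , 8
The second differences are constant (8).
66 + 8 = 74;  303 + 74 = 377
74 + 8 = 82;  377 + 82 = 459
82 + 8 = 90;  459 + 90 = 549
90 + 8 = 98;  549 + 98 = 647
98 + 8 = 106;  647 + 106 = 753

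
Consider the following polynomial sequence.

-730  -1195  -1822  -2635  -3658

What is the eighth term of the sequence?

First differences: -465, -627, -813, -1023
Second differences: -162, -186, -210
Third differences: -24, -24
Constant third difference = -24, so extend:
-210 − 24 = -234;  -1023 − 234 = -1257;  -3658 − 1257 = -4915
-234 − 24 = -258;  -1257 − 258 = -1515;  -4915 − 1515 = -6430
-258 − 24 = -282;  -1515 − 282 = -1797;  -6430 − 1797 = -8227

-8227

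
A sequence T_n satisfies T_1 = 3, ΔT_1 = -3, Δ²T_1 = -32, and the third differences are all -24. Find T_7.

-975

Build the table forward from the leading diagonal:
Δ³: -24, -24, -24, -24, -24, -24, -24
Δ²: -32, -56, -80, -104, -128, -152, -176
Δ: -3, -35, -91, -171, -275, -403, -555
T: 3, 0, -35, -126, -297, -572, -975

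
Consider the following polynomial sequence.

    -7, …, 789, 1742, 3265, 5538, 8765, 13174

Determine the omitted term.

250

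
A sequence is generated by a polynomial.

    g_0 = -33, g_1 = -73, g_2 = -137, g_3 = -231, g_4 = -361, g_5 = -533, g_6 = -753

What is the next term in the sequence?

First differences: -40, -64, -94, -130, -172, -220
Second differences: -24, -30, -36, -42, -48
Third differences: -6, -6, -6, -6
Third differences constant at -6.
-48 − 6 = -54;  -220 − 54 = -274;  -753 − 274 = -1027

-1027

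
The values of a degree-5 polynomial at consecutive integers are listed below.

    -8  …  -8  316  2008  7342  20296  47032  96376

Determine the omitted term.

Using the last 7 terms:
Δ: 324  1692  5334  12954  26736  49344
Δ²: 1368  3642  7620  13782  22608
Δ³: 2274  3978  6162  8826
Δ⁴: 1704  2184  2664
Δ⁵: 480  480
Constant fifth difference = 480.
Extend backward: 1704 − 480 = 1224;  2274 − 1224 = 1050;  1368 − 1050 = 318;  324 − 318 = 6;  -8 − 6 = -14

-14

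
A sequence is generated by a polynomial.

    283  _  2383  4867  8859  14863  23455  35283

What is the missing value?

975

Using the last 6 terms:
First differences: 2484, 3992, 6004, 8592, 11828
Second differences: 1508, 2012, 2588, 3236
Third differences: 504, 576, 648
Fourth differences: 72, 72
Constant fourth difference = 72.
Extend backward: 504 − 72 = 432;  1508 − 432 = 1076;  2484 − 1076 = 1408;  2383 − 1408 = 975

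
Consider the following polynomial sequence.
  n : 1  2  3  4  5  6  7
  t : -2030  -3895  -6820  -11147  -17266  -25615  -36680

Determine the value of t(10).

-1865, -2925, -4327, -6119, -8349, -11065
-1060, -1402, -1792, -2230, -2716
-342, -390, -438, -486
-48, -48, -48
Constant fourth difference = -48, so extend:
-486 − 48 = -534;  -2716 − 534 = -3250;  -11065 − 3250 = -14315;  -36680 − 14315 = -50995
-534 − 48 = -582;  -3250 − 582 = -3832;  -14315 − 3832 = -18147;  -50995 − 18147 = -69142
-582 − 48 = -630;  -3832 − 630 = -4462;  -18147 − 4462 = -22609;  -69142 − 22609 = -91751

-91751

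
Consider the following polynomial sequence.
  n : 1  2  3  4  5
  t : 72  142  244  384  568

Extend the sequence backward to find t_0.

28

First differences: 70, 102, 140, 184
Second differences: 32, 38, 44
Third differences: 6, 6
The third differences are constant at 6.
Work back: 32 − 6 = 26;  70 − 26 = 44;  72 − 44 = 28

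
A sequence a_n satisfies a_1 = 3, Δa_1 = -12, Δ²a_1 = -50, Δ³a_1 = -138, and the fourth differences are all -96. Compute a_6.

-2417

Build the table forward from the leading diagonal:
Fourth differences: -96, -96, -96, -96, -96, -96
Third differences: -138, -234, -330, -426, -522, -618
Second differences: -50, -188, -422, -752, -1178, -1700
First differences: -12, -62, -250, -672, -1424, -2602
a: 3, -9, -71, -321, -993, -2417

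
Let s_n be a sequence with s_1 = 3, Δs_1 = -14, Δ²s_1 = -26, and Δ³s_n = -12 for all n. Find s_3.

Build the table forward from the leading diagonal:
D3: -12  -12  -12
D2: -26  -38  -50
D1: -14  -40  -78
s: 3  -11  -51

-51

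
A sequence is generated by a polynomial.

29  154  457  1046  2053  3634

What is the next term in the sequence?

5969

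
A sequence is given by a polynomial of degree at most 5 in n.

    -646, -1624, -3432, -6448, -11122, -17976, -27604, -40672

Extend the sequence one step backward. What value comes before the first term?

-192

Δ: -978, -1808, -3016, -4674, -6854, -9628, -13068
Δ²: -830, -1208, -1658, -2180, -2774, -3440
Δ³: -378, -450, -522, -594, -666
Δ⁴: -72, -72, -72, -72
The fourth differences are constant at -72.
Work back: -378 + 72 = -306;  -830 + 306 = -524;  -978 + 524 = -454;  -646 + 454 = -192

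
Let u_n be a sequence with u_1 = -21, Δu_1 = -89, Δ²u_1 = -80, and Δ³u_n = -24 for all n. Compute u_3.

Build the table forward from the leading diagonal:
Δ³: -24  -24  -24
Δ²: -80  -104  -128
Δ: -89  -169  -273
u: -21  -110  -279

-279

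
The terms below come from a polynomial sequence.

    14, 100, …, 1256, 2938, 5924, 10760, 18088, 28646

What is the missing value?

Using the last 6 terms:
1682, 2986, 4836, 7328, 10558
1304, 1850, 2492, 3230
546, 642, 738
96, 96
Constant fourth difference = 96.
Extend backward: 546 − 96 = 450;  1304 − 450 = 854;  1682 − 854 = 828;  1256 − 828 = 428

428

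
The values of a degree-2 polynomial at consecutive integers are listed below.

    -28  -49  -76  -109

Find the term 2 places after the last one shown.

-193

D1: -21, -27, -33
D2: -6, -6
The second differences are constant (-6).
-33 − 6 = -39;  -109 − 39 = -148
-39 − 6 = -45;  -148 − 45 = -193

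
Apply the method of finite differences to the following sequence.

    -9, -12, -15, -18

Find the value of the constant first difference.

-3

First differences: -3, -3, -3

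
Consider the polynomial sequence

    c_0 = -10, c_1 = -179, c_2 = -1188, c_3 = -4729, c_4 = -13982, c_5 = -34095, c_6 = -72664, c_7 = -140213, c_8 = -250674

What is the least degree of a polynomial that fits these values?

First differences: -169, -1009, -3541, -9253, -20113, -38569, -67549, -110461
Second differences: -840, -2532, -5712, -10860, -18456, -28980, -42912
Third differences: -1692, -3180, -5148, -7596, -10524, -13932
Fourth differences: -1488, -1968, -2448, -2928, -3408
Fifth differences: -480, -480, -480, -480
The fifth differences are constant, so the polynomial has degree 5.

5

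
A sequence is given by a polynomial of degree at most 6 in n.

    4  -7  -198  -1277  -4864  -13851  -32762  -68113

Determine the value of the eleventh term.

-375406

First differences: -11 , -191 , -1079 , -3587 , -8987 , -18911 , -35351
Second differences: -180 , -888 , -2508 , -5400 , -9924 , -16440
Third differences: -708 , -1620 , -2892 , -4524 , -6516
Fourth differences: -912 , -1272 , -1632 , -1992
Fifth differences: -360 , -360 , -360
The fifth differences are constant (-360).
-1992 − 360 = -2352;  -6516 − 2352 = -8868;  -16440 − 8868 = -25308;  -35351 − 25308 = -60659;  -68113 − 60659 = -128772
-2352 − 360 = -2712;  -8868 − 2712 = -11580;  -25308 − 11580 = -36888;  -60659 − 36888 = -97547;  -128772 − 97547 = -226319
-2712 − 360 = -3072;  -11580 − 3072 = -14652;  -36888 − 14652 = -51540;  -97547 − 51540 = -149087;  -226319 − 149087 = -375406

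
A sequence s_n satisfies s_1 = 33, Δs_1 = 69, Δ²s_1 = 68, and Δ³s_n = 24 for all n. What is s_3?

Build the table forward from the leading diagonal:
Δ³: 24  24  24
Δ²: 68  92  116
Δ: 69  137  229
s: 33  102  239

239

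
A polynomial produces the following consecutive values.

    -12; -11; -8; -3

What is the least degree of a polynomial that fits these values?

First differences: 1, 3, 5
Second differences: 2, 2
The second differences are constant, so the polynomial has degree 2.

2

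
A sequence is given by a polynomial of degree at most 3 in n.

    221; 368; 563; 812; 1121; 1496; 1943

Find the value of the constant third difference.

First differences: 147, 195, 249, 309, 375, 447
Second differences: 48, 54, 60, 66, 72
Third differences: 6, 6, 6, 6

6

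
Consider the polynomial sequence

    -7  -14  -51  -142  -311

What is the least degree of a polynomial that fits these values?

-7, -37, -91, -169
-30, -54, -78
-24, -24
The third differences are constant, so the polynomial has degree 3.

3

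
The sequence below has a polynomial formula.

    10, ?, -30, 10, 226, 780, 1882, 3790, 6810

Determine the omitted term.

Using the last 7 terms:
40, 216, 554, 1102, 1908, 3020
176, 338, 548, 806, 1112
162, 210, 258, 306
48, 48, 48
Constant fourth difference = 48.
Extend backward: 162 − 48 = 114;  176 − 114 = 62;  40 − 62 = -22;  -30 + 22 = -8

-8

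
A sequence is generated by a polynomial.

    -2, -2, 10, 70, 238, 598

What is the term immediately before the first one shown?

-2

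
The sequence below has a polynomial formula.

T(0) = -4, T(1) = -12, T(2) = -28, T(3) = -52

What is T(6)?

-172

First differences: -8, -16, -24
Second differences: -8, -8
Second differences constant at -8.
-24 − 8 = -32;  -52 − 32 = -84
-32 − 8 = -40;  -84 − 40 = -124
-40 − 8 = -48;  -124 − 48 = -172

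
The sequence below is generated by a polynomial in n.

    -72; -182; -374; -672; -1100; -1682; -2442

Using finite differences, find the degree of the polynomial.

First differences: -110, -192, -298, -428, -582, -760
Second differences: -82, -106, -130, -154, -178
Third differences: -24, -24, -24, -24
The third differences are constant, so the polynomial has degree 3.

3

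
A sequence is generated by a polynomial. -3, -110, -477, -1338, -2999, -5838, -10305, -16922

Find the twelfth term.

-77850

D1: -107, -367, -861, -1661, -2839, -4467, -6617
D2: -260, -494, -800, -1178, -1628, -2150
D3: -234, -306, -378, -450, -522
D4: -72, -72, -72, -72
Constant fourth difference = -72, so extend:
-522 − 72 = -594;  -2150 − 594 = -2744;  -6617 − 2744 = -9361;  -16922 − 9361 = -26283
-594 − 72 = -666;  -2744 − 666 = -3410;  -9361 − 3410 = -12771;  -26283 − 12771 = -39054
-666 − 72 = -738;  -3410 − 738 = -4148;  -12771 − 4148 = -16919;  -39054 − 16919 = -55973
-738 − 72 = -810;  -4148 − 810 = -4958;  -16919 − 4958 = -21877;  -55973 − 21877 = -77850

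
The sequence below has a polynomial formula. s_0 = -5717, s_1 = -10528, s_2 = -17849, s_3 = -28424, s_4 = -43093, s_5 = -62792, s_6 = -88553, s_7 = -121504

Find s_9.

D1: -4811, -7321, -10575, -14669, -19699, -25761, -32951
D2: -2510, -3254, -4094, -5030, -6062, -7190
D3: -744, -840, -936, -1032, -1128
D4: -96, -96, -96, -96
Constant fourth difference = -96, so extend:
-1128 − 96 = -1224;  -7190 − 1224 = -8414;  -32951 − 8414 = -41365;  -121504 − 41365 = -162869
-1224 − 96 = -1320;  -8414 − 1320 = -9734;  -41365 − 9734 = -51099;  -162869 − 51099 = -213968

-213968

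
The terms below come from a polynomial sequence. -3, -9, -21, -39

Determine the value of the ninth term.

Δ: -6, -12, -18
Δ²: -6, -6
Second differences constant at -6.
-18 − 6 = -24;  -39 − 24 = -63
-24 − 6 = -30;  -63 − 30 = -93
-30 − 6 = -36;  -93 − 36 = -129
-36 − 6 = -42;  -129 − 42 = -171
-42 − 6 = -48;  -171 − 48 = -219

-219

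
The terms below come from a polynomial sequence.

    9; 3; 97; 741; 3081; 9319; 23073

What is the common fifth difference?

D1: -6, 94, 644, 2340, 6238, 13754
D2: 100, 550, 1696, 3898, 7516
D3: 450, 1146, 2202, 3618
D4: 696, 1056, 1416
D5: 360, 360

360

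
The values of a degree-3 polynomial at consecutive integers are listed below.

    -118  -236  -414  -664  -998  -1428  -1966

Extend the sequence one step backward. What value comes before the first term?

-48

-118, -178, -250, -334, -430, -538
-60, -72, -84, -96, -108
-12, -12, -12, -12
The third differences are constant at -12.
Work back: -60 + 12 = -48;  -118 + 48 = -70;  -118 + 70 = -48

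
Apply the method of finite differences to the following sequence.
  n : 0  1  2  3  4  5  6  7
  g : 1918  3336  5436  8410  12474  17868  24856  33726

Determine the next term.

Δ: 1418  2100  2974  4064  5394  6988  8870
Δ²: 682  874  1090  1330  1594  1882
Δ³: 192  216  240  264  288
Δ⁴: 24  24  24  24
The fourth differences are constant (24).
288 + 24 = 312;  1882 + 312 = 2194;  8870 + 2194 = 11064;  33726 + 11064 = 44790

44790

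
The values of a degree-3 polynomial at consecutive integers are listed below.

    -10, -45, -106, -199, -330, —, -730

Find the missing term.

-505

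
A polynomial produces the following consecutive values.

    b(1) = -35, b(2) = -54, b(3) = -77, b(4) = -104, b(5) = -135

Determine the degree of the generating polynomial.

-19, -23, -27, -31
-4, -4, -4
The second differences are constant, so the polynomial has degree 2.

2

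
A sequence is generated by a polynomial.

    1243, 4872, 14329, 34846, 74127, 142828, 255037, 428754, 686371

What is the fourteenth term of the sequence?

Δ: 3629, 9457, 20517, 39281, 68701, 112209, 173717, 257617
Δ²: 5828, 11060, 18764, 29420, 43508, 61508, 83900
Δ³: 5232, 7704, 10656, 14088, 18000, 22392
Δ⁴: 2472, 2952, 3432, 3912, 4392
Δ⁵: 480, 480, 480, 480
The fifth differences are constant (480).
4392 + 480 = 4872;  22392 + 4872 = 27264;  83900 + 27264 = 111164;  257617 + 111164 = 368781;  686371 + 368781 = 1055152
4872 + 480 = 5352;  27264 + 5352 = 32616;  111164 + 32616 = 143780;  368781 + 143780 = 512561;  1055152 + 512561 = 1567713
5352 + 480 = 5832;  32616 + 5832 = 38448;  143780 + 38448 = 182228;  512561 + 182228 = 694789;  1567713 + 694789 = 2262502
5832 + 480 = 6312;  38448 + 6312 = 44760;  182228 + 44760 = 226988;  694789 + 226988 = 921777;  2262502 + 921777 = 3184279
6312 + 480 = 6792;  44760 + 6792 = 51552;  226988 + 51552 = 278540;  921777 + 278540 = 1200317;  3184279 + 1200317 = 4384596

4384596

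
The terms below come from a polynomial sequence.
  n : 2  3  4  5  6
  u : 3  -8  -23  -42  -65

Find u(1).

10

Δ: -11  -15  -19  -23
Δ²: -4  -4  -4
The second differences are constant at -4.
Work back: -11 + 4 = -7;  3 + 7 = 10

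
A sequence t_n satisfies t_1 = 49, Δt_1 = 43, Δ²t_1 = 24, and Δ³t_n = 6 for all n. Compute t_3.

159

Build the table forward from the leading diagonal:
Δ³: 6, 6, 6
Δ²: 24, 30, 36
Δ: 43, 67, 97
t: 49, 92, 159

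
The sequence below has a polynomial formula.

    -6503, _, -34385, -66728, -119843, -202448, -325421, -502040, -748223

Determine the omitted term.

-16016

Using the last 7 terms:
Δ: -32343, -53115, -82605, -122973, -176619, -246183
Δ²: -20772, -29490, -40368, -53646, -69564
Δ³: -8718, -10878, -13278, -15918
Δ⁴: -2160, -2400, -2640
Δ⁵: -240, -240
Constant fifth difference = -240.
Extend backward: -2160 + 240 = -1920;  -8718 + 1920 = -6798;  -20772 + 6798 = -13974;  -32343 + 13974 = -18369;  -34385 + 18369 = -16016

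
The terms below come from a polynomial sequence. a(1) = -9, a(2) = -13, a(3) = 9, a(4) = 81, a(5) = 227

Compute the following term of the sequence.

471

-4 , 22 , 72 , 146
26 , 50 , 74
24 , 24
Third differences constant at 24.
74 + 24 = 98;  146 + 98 = 244;  227 + 244 = 471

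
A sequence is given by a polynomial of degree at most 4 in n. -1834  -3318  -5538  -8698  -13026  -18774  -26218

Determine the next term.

-35658

-1484, -2220, -3160, -4328, -5748, -7444
-736, -940, -1168, -1420, -1696
-204, -228, -252, -276
-24, -24, -24
The fourth differences are constant (-24).
-276 − 24 = -300;  -1696 − 300 = -1996;  -7444 − 1996 = -9440;  -26218 − 9440 = -35658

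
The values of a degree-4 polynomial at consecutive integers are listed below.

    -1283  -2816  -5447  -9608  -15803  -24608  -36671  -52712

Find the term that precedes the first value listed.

-488

D1: -1533, -2631, -4161, -6195, -8805, -12063, -16041
D2: -1098, -1530, -2034, -2610, -3258, -3978
D3: -432, -504, -576, -648, -720
D4: -72, -72, -72, -72
The fourth differences are constant at -72.
Work back: -432 + 72 = -360;  -1098 + 360 = -738;  -1533 + 738 = -795;  -1283 + 795 = -488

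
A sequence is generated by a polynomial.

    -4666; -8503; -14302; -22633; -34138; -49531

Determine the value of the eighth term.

D1: -3837 , -5799 , -8331 , -11505 , -15393
D2: -1962 , -2532 , -3174 , -3888
D3: -570 , -642 , -714
D4: -72 , -72
Fourth differences constant at -72.
-714 − 72 = -786;  -3888 − 786 = -4674;  -15393 − 4674 = -20067;  -49531 − 20067 = -69598
-786 − 72 = -858;  -4674 − 858 = -5532;  -20067 − 5532 = -25599;  -69598 − 25599 = -95197

-95197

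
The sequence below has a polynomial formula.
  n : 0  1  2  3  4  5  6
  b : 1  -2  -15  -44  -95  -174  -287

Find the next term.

-3, -13, -29, -51, -79, -113
-10, -16, -22, -28, -34
-6, -6, -6, -6
Constant third difference = -6, so extend:
-34 − 6 = -40;  -113 − 40 = -153;  -287 − 153 = -440

-440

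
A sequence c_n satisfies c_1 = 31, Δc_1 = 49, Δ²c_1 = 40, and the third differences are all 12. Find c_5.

515

Build the table forward from the leading diagonal:
Third differences: 12, 12, 12, 12, 12
Second differences: 40, 52, 64, 76, 88
First differences: 49, 89, 141, 205, 281
c: 31, 80, 169, 310, 515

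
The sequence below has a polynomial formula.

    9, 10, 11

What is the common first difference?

First differences: 1, 1

1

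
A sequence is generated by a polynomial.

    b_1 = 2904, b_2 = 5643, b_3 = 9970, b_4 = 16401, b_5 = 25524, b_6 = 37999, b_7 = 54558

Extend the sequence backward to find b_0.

1309

Δ: 2739  4327  6431  9123  12475  16559
Δ²: 1588  2104  2692  3352  4084
Δ³: 516  588  660  732
Δ⁴: 72  72  72
The fourth differences are constant at 72.
Work back: 516 − 72 = 444;  1588 − 444 = 1144;  2739 − 1144 = 1595;  2904 − 1595 = 1309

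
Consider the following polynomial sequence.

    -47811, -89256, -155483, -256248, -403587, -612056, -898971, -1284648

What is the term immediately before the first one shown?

-23432

-41445, -66227, -100765, -147339, -208469, -286915, -385677
-24782, -34538, -46574, -61130, -78446, -98762
-9756, -12036, -14556, -17316, -20316
-2280, -2520, -2760, -3000
-240, -240, -240
The fifth differences are constant at -240.
Work back: -2280 + 240 = -2040;  -9756 + 2040 = -7716;  -24782 + 7716 = -17066;  -41445 + 17066 = -24379;  -47811 + 24379 = -23432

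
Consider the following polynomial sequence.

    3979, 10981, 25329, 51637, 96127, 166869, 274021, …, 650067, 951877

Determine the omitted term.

430069

Using the first 7 terms:
D1: 7002  14348  26308  44490  70742  107152
D2: 7346  11960  18182  26252  36410
D3: 4614  6222  8070  10158
D4: 1608  1848  2088
D5: 240  240
Constant fifth difference = 240.
Extend forward: 2088 + 240 = 2328;  10158 + 2328 = 12486;  36410 + 12486 = 48896;  107152 + 48896 = 156048;  274021 + 156048 = 430069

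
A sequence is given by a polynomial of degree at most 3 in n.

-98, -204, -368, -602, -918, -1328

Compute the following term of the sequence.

First differences: -106  -164  -234  -316  -410
Second differences: -58  -70  -82  -94
Third differences: -12  -12  -12
Third differences constant at -12.
-94 − 12 = -106;  -410 − 106 = -516;  -1328 − 516 = -1844

-1844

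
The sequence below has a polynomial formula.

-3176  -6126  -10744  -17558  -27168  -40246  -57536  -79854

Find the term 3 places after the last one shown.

-186216

Δ: -2950, -4618, -6814, -9610, -13078, -17290, -22318
Δ²: -1668, -2196, -2796, -3468, -4212, -5028
Δ³: -528, -600, -672, -744, -816
Δ⁴: -72, -72, -72, -72
Fourth differences constant at -72.
-816 − 72 = -888;  -5028 − 888 = -5916;  -22318 − 5916 = -28234;  -79854 − 28234 = -108088
-888 − 72 = -960;  -5916 − 960 = -6876;  -28234 − 6876 = -35110;  -108088 − 35110 = -143198
-960 − 72 = -1032;  -6876 − 1032 = -7908;  -35110 − 7908 = -43018;  -143198 − 43018 = -186216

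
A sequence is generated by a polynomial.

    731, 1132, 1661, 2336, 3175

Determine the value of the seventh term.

First differences: 401 , 529 , 675 , 839
Second differences: 128 , 146 , 164
Third differences: 18 , 18
The third differences are constant (18).
164 + 18 = 182;  839 + 182 = 1021;  3175 + 1021 = 4196
182 + 18 = 200;  1021 + 200 = 1221;  4196 + 1221 = 5417

5417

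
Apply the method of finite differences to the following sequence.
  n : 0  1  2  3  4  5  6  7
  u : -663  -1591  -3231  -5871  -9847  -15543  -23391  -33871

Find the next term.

-47511

D1: -928, -1640, -2640, -3976, -5696, -7848, -10480
D2: -712, -1000, -1336, -1720, -2152, -2632
D3: -288, -336, -384, -432, -480
D4: -48, -48, -48, -48
Constant fourth difference = -48, so extend:
-480 − 48 = -528;  -2632 − 528 = -3160;  -10480 − 3160 = -13640;  -33871 − 13640 = -47511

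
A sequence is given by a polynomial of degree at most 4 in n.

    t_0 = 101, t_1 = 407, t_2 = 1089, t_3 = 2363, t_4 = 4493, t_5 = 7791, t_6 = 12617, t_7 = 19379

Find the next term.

Δ: 306, 682, 1274, 2130, 3298, 4826, 6762
Δ²: 376, 592, 856, 1168, 1528, 1936
Δ³: 216, 264, 312, 360, 408
Δ⁴: 48, 48, 48, 48
Constant fourth difference = 48, so extend:
408 + 48 = 456;  1936 + 456 = 2392;  6762 + 2392 = 9154;  19379 + 9154 = 28533

28533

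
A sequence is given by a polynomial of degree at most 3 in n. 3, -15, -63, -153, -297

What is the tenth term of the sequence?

-2247

D1: -18 , -48 , -90 , -144
D2: -30 , -42 , -54
D3: -12 , -12
The third differences are constant (-12).
-54 − 12 = -66;  -144 − 66 = -210;  -297 − 210 = -507
-66 − 12 = -78;  -210 − 78 = -288;  -507 − 288 = -795
-78 − 12 = -90;  -288 − 90 = -378;  -795 − 378 = -1173
-90 − 12 = -102;  -378 − 102 = -480;  -1173 − 480 = -1653
-102 − 12 = -114;  -480 − 114 = -594;  -1653 − 594 = -2247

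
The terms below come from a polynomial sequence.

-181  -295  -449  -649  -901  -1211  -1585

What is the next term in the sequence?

First differences: -114, -154, -200, -252, -310, -374
Second differences: -40, -46, -52, -58, -64
Third differences: -6, -6, -6, -6
Constant third difference = -6, so extend:
-64 − 6 = -70;  -374 − 70 = -444;  -1585 − 444 = -2029

-2029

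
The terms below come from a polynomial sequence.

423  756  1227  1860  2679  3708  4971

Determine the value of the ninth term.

First differences: 333, 471, 633, 819, 1029, 1263
Second differences: 138, 162, 186, 210, 234
Third differences: 24, 24, 24, 24
Third differences constant at 24.
234 + 24 = 258;  1263 + 258 = 1521;  4971 + 1521 = 6492
258 + 24 = 282;  1521 + 282 = 1803;  6492 + 1803 = 8295

8295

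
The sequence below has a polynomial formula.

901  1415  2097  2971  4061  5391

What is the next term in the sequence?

Δ: 514, 682, 874, 1090, 1330
Δ²: 168, 192, 216, 240
Δ³: 24, 24, 24
Third differences constant at 24.
240 + 24 = 264;  1330 + 264 = 1594;  5391 + 1594 = 6985

6985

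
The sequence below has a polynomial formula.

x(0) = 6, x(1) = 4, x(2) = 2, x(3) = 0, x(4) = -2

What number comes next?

-2, -2, -2, -2
First differences constant at -2.
-2 − 2 = -4

-4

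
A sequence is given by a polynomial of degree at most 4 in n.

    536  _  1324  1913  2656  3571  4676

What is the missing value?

Using the last 5 terms:
First differences: 589  743  915  1105
Second differences: 154  172  190
Third differences: 18  18
Constant third difference = 18.
Extend backward: 154 − 18 = 136;  589 − 136 = 453;  1324 − 453 = 871

871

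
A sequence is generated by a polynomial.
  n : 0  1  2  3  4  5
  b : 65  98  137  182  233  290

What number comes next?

First differences: 33  39  45  51  57
Second differences: 6  6  6  6
Second differences constant at 6.
57 + 6 = 63;  290 + 63 = 353

353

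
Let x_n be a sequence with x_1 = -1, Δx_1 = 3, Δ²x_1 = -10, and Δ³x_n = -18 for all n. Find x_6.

Build the table forward from the leading diagonal:
Δ³: -18  -18  -18  -18  -18  -18
Δ²: -10  -28  -46  -64  -82  -100
Δ: 3  -7  -35  -81  -145  -227
x: -1  2  -5  -40  -121  -266

-266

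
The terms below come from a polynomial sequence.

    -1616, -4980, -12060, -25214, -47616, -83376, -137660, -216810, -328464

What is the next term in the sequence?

-481676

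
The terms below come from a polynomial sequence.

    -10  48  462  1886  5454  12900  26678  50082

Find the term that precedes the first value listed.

First differences: 58  414  1424  3568  7446  13778  23404
Second differences: 356  1010  2144  3878  6332  9626
Third differences: 654  1134  1734  2454  3294
Fourth differences: 480  600  720  840
Fifth differences: 120  120  120
The fifth differences are constant at 120.
Work back: 480 − 120 = 360;  654 − 360 = 294;  356 − 294 = 62;  58 − 62 = -4;  -10 + 4 = -6

-6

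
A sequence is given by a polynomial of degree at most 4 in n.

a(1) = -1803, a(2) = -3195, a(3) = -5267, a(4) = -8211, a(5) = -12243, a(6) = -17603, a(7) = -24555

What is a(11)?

Δ: -1392, -2072, -2944, -4032, -5360, -6952
Δ²: -680, -872, -1088, -1328, -1592
Δ³: -192, -216, -240, -264
Δ⁴: -24, -24, -24
Constant fourth difference = -24, so extend:
-264 − 24 = -288;  -1592 − 288 = -1880;  -6952 − 1880 = -8832;  -24555 − 8832 = -33387
-288 − 24 = -312;  -1880 − 312 = -2192;  -8832 − 2192 = -11024;  -33387 − 11024 = -44411
-312 − 24 = -336;  -2192 − 336 = -2528;  -11024 − 2528 = -13552;  -44411 − 13552 = -57963
-336 − 24 = -360;  -2528 − 360 = -2888;  -13552 − 2888 = -16440;  -57963 − 16440 = -74403

-74403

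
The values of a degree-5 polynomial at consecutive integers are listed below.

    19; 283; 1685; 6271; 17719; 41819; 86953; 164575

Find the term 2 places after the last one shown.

First differences: 264 , 1402 , 4586 , 11448 , 24100 , 45134 , 77622
Second differences: 1138 , 3184 , 6862 , 12652 , 21034 , 32488
Third differences: 2046 , 3678 , 5790 , 8382 , 11454
Fourth differences: 1632 , 2112 , 2592 , 3072
Fifth differences: 480 , 480 , 480
The fifth differences are constant (480).
3072 + 480 = 3552;  11454 + 3552 = 15006;  32488 + 15006 = 47494;  77622 + 47494 = 125116;  164575 + 125116 = 289691
3552 + 480 = 4032;  15006 + 4032 = 19038;  47494 + 19038 = 66532;  125116 + 66532 = 191648;  289691 + 191648 = 481339

481339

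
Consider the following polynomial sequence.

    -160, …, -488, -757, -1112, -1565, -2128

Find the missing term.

Using the last 5 terms:
D1: -269  -355  -453  -563
D2: -86  -98  -110
D3: -12  -12
Constant third difference = -12.
Extend backward: -86 + 12 = -74;  -269 + 74 = -195;  -488 + 195 = -293

-293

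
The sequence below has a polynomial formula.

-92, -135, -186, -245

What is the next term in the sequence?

-312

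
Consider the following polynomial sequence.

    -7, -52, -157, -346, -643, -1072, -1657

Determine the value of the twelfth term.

-7762

Δ: -45, -105, -189, -297, -429, -585
Δ²: -60, -84, -108, -132, -156
Δ³: -24, -24, -24, -24
Constant third difference = -24, so extend:
-156 − 24 = -180;  -585 − 180 = -765;  -1657 − 765 = -2422
-180 − 24 = -204;  -765 − 204 = -969;  -2422 − 969 = -3391
-204 − 24 = -228;  -969 − 228 = -1197;  -3391 − 1197 = -4588
-228 − 24 = -252;  -1197 − 252 = -1449;  -4588 − 1449 = -6037
-252 − 24 = -276;  -1449 − 276 = -1725;  -6037 − 1725 = -7762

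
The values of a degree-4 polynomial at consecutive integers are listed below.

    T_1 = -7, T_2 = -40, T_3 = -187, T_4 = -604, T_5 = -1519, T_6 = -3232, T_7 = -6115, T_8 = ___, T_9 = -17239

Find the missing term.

-10612

Using the first 7 terms:
Δ: -33, -147, -417, -915, -1713, -2883
Δ²: -114, -270, -498, -798, -1170
Δ³: -156, -228, -300, -372
Δ⁴: -72, -72, -72
Constant fourth difference = -72.
Extend forward: -372 − 72 = -444;  -1170 − 444 = -1614;  -2883 − 1614 = -4497;  -6115 − 4497 = -10612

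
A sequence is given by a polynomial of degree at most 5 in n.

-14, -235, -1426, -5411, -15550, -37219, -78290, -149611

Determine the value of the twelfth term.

-1085395

-221  -1191  -3985  -10139  -21669  -41071  -71321
-970  -2794  -6154  -11530  -19402  -30250
-1824  -3360  -5376  -7872  -10848
-1536  -2016  -2496  -2976
-480  -480  -480
Constant fifth difference = -480, so extend:
-2976 − 480 = -3456;  -10848 − 3456 = -14304;  -30250 − 14304 = -44554;  -71321 − 44554 = -115875;  -149611 − 115875 = -265486
-3456 − 480 = -3936;  -14304 − 3936 = -18240;  -44554 − 18240 = -62794;  -115875 − 62794 = -178669;  -265486 − 178669 = -444155
-3936 − 480 = -4416;  -18240 − 4416 = -22656;  -62794 − 22656 = -85450;  -178669 − 85450 = -264119;  -444155 − 264119 = -708274
-4416 − 480 = -4896;  -22656 − 4896 = -27552;  -85450 − 27552 = -113002;  -264119 − 113002 = -377121;  -708274 − 377121 = -1085395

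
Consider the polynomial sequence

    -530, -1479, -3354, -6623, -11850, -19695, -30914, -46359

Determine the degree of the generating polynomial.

4

First differences: -949, -1875, -3269, -5227, -7845, -11219, -15445
Second differences: -926, -1394, -1958, -2618, -3374, -4226
Third differences: -468, -564, -660, -756, -852
Fourth differences: -96, -96, -96, -96
The fourth differences are constant, so the polynomial has degree 4.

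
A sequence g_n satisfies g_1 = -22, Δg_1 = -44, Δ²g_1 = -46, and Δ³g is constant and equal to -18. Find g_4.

Build the table forward from the leading diagonal:
Third differences: -18, -18, -18, -18
Second differences: -46, -64, -82, -100
First differences: -44, -90, -154, -236
g: -22, -66, -156, -310

-310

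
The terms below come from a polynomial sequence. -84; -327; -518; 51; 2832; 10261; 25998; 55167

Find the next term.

104596

Δ: -243, -191, 569, 2781, 7429, 15737, 29169
Δ²: 52, 760, 2212, 4648, 8308, 13432
Δ³: 708, 1452, 2436, 3660, 5124
Δ⁴: 744, 984, 1224, 1464
Δ⁵: 240, 240, 240
Fifth differences constant at 240.
1464 + 240 = 1704;  5124 + 1704 = 6828;  13432 + 6828 = 20260;  29169 + 20260 = 49429;  55167 + 49429 = 104596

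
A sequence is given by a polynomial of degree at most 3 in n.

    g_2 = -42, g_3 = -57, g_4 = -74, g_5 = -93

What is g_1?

-29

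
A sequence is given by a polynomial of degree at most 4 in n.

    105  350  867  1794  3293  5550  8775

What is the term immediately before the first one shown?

18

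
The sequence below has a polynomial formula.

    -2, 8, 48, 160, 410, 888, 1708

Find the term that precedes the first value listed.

0

D1: 10  40  112  250  478  820
D2: 30  72  138  228  342
D3: 42  66  90  114
D4: 24  24  24
The fourth differences are constant at 24.
Work back: 42 − 24 = 18;  30 − 18 = 12;  10 − 12 = -2;  -2 + 2 = 0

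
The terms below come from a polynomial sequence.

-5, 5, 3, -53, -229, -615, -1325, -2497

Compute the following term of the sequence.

First differences: 10  -2  -56  -176  -386  -710  -1172
Second differences: -12  -54  -120  -210  -324  -462
Third differences: -42  -66  -90  -114  -138
Fourth differences: -24  -24  -24  -24
Constant fourth difference = -24, so extend:
-138 − 24 = -162;  -462 − 162 = -624;  -1172 − 624 = -1796;  -2497 − 1796 = -4293

-4293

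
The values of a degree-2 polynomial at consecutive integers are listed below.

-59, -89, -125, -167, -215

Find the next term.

-269

D1: -30, -36, -42, -48
D2: -6, -6, -6
Constant second difference = -6, so extend:
-48 − 6 = -54;  -215 − 54 = -269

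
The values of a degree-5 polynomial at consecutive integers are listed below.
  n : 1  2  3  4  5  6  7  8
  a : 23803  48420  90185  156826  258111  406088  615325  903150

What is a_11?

2457873

Δ: 24617, 41765, 66641, 101285, 147977, 209237, 287825
Δ²: 17148, 24876, 34644, 46692, 61260, 78588
Δ³: 7728, 9768, 12048, 14568, 17328
Δ⁴: 2040, 2280, 2520, 2760
Δ⁵: 240, 240, 240
The fifth differences are constant (240).
2760 + 240 = 3000;  17328 + 3000 = 20328;  78588 + 20328 = 98916;  287825 + 98916 = 386741;  903150 + 386741 = 1289891
3000 + 240 = 3240;  20328 + 3240 = 23568;  98916 + 23568 = 122484;  386741 + 122484 = 509225;  1289891 + 509225 = 1799116
3240 + 240 = 3480;  23568 + 3480 = 27048;  122484 + 27048 = 149532;  509225 + 149532 = 658757;  1799116 + 658757 = 2457873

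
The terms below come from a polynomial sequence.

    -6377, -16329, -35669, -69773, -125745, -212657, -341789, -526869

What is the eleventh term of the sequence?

-1596837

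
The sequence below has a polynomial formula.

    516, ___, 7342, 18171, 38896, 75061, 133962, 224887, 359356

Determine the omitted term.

2377

Using the last 7 terms:
D1: 10829, 20725, 36165, 58901, 90925, 134469
D2: 9896, 15440, 22736, 32024, 43544
D3: 5544, 7296, 9288, 11520
D4: 1752, 1992, 2232
D5: 240, 240
Constant fifth difference = 240.
Extend backward: 1752 − 240 = 1512;  5544 − 1512 = 4032;  9896 − 4032 = 5864;  10829 − 5864 = 4965;  7342 − 4965 = 2377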